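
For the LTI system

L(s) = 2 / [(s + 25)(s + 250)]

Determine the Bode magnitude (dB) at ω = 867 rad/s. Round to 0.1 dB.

-111.9 dB

At s = jω = j867:
pole (s+25): 25 + j867 → |·| = √(25²+867²) = √752314 ≈ 867.36, ∠ = arctan(867/25) ≈ 88.35°
pole (s+250): 250 + j867 → |·| = √(250²+867²) = √814189 ≈ 902.32, ∠ = arctan(867/250) ≈ 73.92°
|L| = 2 / 7.8264e+05 ≈ 2.5555e-06
Gain = 20 log₁₀(2.5555e-06) ≈ -111.85 dB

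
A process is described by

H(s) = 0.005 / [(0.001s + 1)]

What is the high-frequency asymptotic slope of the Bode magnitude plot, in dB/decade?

-20 dB/decade

Each pole contributes −20 dB/decade at high frequency; each zero contributes +20 dB/decade.
Net: 0 zero(s) − 1 pole(s) → -20 dB/decade.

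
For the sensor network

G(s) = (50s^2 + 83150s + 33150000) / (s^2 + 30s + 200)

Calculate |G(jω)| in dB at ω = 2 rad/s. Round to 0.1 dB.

104.2 dB

Substitute s = j2:
Numerator: 50(j2)^2 + 83150(j2) + 33150000 = 33149800 + j166300
Denominator: (j2)^2 + 30(j2) + 200 = 196 + j60
|N| = √(33149800² + 166300²) ≈ 3.315e+07, ∠N ≈ 0.29°
|D| = √(196² + 60²) ≈ 204.98, ∠D ≈ 17.02°
|G| = 3.315e+07 / 204.98 ≈ 1.6172e+05
Gain = 20 log₁₀(1.6172e+05) ≈ 104.18 dB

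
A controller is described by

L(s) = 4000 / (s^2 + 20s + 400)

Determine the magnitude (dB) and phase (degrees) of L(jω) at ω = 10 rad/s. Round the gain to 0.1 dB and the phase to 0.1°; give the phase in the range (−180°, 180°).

At s = jω = j10:
quadratic: (j10)² + 20·j10 + 400 = 300 + j200 → |·| ≈ 360.56, ∠ ≈ 33.69°
|L| = 4000 / 360.56 ≈ 11.094
Gain = 20 log₁₀(11.094) ≈ 20.90 dB
∠L = 0.00° − 33.69° = -33.69°

20.9 dB, -33.7°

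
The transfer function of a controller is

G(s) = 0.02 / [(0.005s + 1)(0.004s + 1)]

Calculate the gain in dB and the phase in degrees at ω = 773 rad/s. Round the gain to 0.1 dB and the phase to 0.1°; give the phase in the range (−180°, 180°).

At ω = 773 rad/s:
pole (1 + j773·0.005) = 1 + j3.865 → |·| ≈ 3.9923, ∠ ≈ 75.49°
pole (1 + j773·0.004) = 1 + j3.092 → |·| ≈ 3.2497, ∠ ≈ 72.08°
|G| = 0.02 · 1 / (3.9923 · 3.2497) ≈ 0.0015416
Gain = 20 log₁₀(0.0015416) ≈ -56.24 dB
∠G = (0°) − (75.49° + 72.08°) = -147.57°

-56.2 dB, -147.6°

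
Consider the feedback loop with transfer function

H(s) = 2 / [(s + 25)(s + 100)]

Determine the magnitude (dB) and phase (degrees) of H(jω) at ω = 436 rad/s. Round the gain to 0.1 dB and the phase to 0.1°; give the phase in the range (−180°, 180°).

At s = jω = j436:
pole (s+25): 25 + j436 → |·| = √(25²+436²) = √190721 ≈ 436.72, ∠ = arctan(436/25) ≈ 86.72°
pole (s+100): 100 + j436 → |·| = √(100²+436²) = √200096 ≈ 447.32, ∠ = arctan(436/100) ≈ 77.08°
|H| = 2 / 1.9535e+05 ≈ 1.0238e-05
Gain = 20 log₁₀(1.0238e-05) ≈ -99.80 dB
∠H = 0.00° − 163.80° = -163.80°

-99.8 dB, -163.8°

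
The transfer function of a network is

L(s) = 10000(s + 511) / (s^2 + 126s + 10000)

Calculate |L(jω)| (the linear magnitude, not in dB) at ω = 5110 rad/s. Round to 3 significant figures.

1.97

At s = jω = j5110:
zero (s+511): 511 + j5110 → |·| = √(511²+5110²) = √26373221 ≈ 5135.5, ∠ = arctan(5110/511) ≈ 84.29°
quadratic: (j5110)² + 126·j5110 + 10000 = -26102100 + j643860 → |·| ≈ 2.611e+07, ∠ ≈ 178.59°
|L| = 10000 · 5135.5 / 2.611e+07 ≈ 1.9669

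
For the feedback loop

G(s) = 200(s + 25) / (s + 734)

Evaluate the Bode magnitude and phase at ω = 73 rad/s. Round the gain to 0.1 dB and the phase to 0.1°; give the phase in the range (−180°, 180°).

26.4 dB, 65.4°

At s = jω = j73:
zero (s+25): 25 + j73 → |·| = √(25²+73²) = √5954 ≈ 77.162, ∠ = arctan(73/25) ≈ 71.10°
pole (s+734): 734 + j73 → |·| = √(734²+73²) = √544085 ≈ 737.62, ∠ = arctan(73/734) ≈ 5.68°
|G| = 200 · 77.162 / 737.62 ≈ 20.922
Gain = 20 log₁₀(20.922) ≈ 26.41 dB
∠G = 71.10° − 5.68° = 65.42°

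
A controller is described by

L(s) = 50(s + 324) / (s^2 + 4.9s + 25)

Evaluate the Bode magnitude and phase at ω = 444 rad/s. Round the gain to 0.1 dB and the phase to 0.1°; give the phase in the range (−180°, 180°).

-17.1 dB, -125.5°

At s = jω = j444:
zero (s+324): 324 + j444 → |·| = √(324²+444²) = √302112 ≈ 549.65, ∠ = arctan(444/324) ≈ 53.88°
quadratic: (j444)² + 4.9·j444 + 25 = -197111 + j2175.6 → |·| ≈ 1.9712e+05, ∠ ≈ 179.37°
|L| = 50 · 549.65 / 1.9712e+05 ≈ 0.13942
Gain = 20 log₁₀(0.13942) ≈ -17.11 dB
∠L = 53.88° − 179.37° = -125.49°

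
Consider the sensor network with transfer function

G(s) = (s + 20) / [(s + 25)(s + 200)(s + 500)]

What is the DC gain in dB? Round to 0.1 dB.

G(0) = 1·20 / (25·200·500) = 8e-06
20 log₁₀(8e-06) ≈ -101.94 dB

-101.9 dB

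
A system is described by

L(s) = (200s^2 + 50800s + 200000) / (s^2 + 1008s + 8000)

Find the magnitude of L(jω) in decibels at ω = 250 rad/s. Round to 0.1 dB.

Substitute s = j250:
Numerator: 200(j250)^2 + 50800(j250) + 200000 = -12300000 + j12700000
Denominator: (j250)^2 + 1008(j250) + 8000 = -54500 + j252000
|N| = √(12300000² + 12700000²) ≈ 1.768e+07, ∠N ≈ 134.08°
|D| = √(54500² + 252000²) ≈ 2.5783e+05, ∠D ≈ 102.20°
|L| = 1.768e+07 / 2.5783e+05 ≈ 68.572
Gain = 20 log₁₀(68.572) ≈ 36.72 dB

36.7 dB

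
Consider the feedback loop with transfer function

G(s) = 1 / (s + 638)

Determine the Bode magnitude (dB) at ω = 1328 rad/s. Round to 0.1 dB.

-63.4 dB

Substitute s = j1328:
Numerator: 1 = 1 + j0
Denominator: (j1328) + 638 = 638 + j1328
|N| = √(1² + 0²) ≈ 1, ∠N ≈ 0.00°
|D| = √(638² + 1328²) ≈ 1473.3, ∠D ≈ 64.34°
|G| = 1 / 1473.3 ≈ 0.00067875
Gain = 20 log₁₀(0.00067875) ≈ -63.37 dB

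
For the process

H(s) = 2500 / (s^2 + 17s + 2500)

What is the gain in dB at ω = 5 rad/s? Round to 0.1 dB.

At s = jω = j5:
quadratic: (j5)² + 17·j5 + 2500 = 2475 + j85 → |·| ≈ 2476.5, ∠ ≈ 1.97°
|H| = 2500 / 2476.5 ≈ 1.0095
Gain = 20 log₁₀(1.0095) ≈ 0.08 dB

0.1 dB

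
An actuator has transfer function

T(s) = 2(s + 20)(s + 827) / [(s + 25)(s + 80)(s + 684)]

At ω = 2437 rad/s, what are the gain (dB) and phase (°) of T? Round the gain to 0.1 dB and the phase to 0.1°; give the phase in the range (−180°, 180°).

-61.6 dB, -91.1°

At s = jω = j2437:
zero (s+20): 20 + j2437 → |·| = √(20²+2437²) = √5939369 ≈ 2437.1, ∠ = arctan(2437/20) ≈ 89.53°
zero (s+827): 827 + j2437 → |·| = √(827²+2437²) = √6622898 ≈ 2573.5, ∠ = arctan(2437/827) ≈ 71.26°
pole (s+25): 25 + j2437 → |·| = √(25²+2437²) = √5939594 ≈ 2437.1, ∠ = arctan(2437/25) ≈ 89.41°
pole (s+80): 80 + j2437 → |·| = √(80²+2437²) = √5945369 ≈ 2438.3, ∠ = arctan(2437/80) ≈ 88.12°
pole (s+684): 684 + j2437 → |·| = √(684²+2437²) = √6406825 ≈ 2531.2, ∠ = arctan(2437/684) ≈ 74.32°
|T| = 2 · 6.2719e+06 / 1.5041e+10 ≈ 0.00083397
Gain = 20 log₁₀(0.00083397) ≈ -61.58 dB
∠T = 160.79° − 251.85° = -91.06°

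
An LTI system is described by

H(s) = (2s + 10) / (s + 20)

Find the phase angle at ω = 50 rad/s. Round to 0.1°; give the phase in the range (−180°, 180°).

Substitute s = j50:
Numerator: 2(j50) + 10 = 10 + j100
Denominator: (j50) + 20 = 20 + j50
|N| = √(10² + 100²) ≈ 100.5, ∠N ≈ 84.29°
|D| = √(20² + 50²) ≈ 53.852, ∠D ≈ 68.20°
∠H = 84.29° − 68.20° = 16.09°

16.1°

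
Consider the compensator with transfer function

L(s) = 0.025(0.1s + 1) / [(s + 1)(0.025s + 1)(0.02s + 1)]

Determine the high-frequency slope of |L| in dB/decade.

-40 dB/decade

Each pole contributes −20 dB/decade at high frequency; each zero contributes +20 dB/decade.
Net: 1 zero(s) − 3 pole(s) → -40 dB/decade.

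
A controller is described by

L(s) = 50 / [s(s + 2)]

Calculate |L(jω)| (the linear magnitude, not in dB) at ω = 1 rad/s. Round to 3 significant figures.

At s = jω = j1:
pole (s+2): 2 + j1 → |·| = √(2²+1²) = √5 ≈ 2.2361, ∠ = arctan(1/2) ≈ 26.57°
pole at origin: |s| = 1, ∠ = 90.00° (in denominator)
|L| = 50 / 2.2361 ≈ 22.36

22.4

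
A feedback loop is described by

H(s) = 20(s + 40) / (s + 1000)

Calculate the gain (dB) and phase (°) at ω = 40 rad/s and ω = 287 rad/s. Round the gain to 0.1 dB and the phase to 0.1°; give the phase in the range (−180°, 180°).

ω = 40: 1.1 dB, 42.7°; ω = 287: 14.9 dB, 66.1°

At s = jω = j40:
zero (s+40): 40 + j40 → |·| = √(40²+40²) = √3200 ≈ 56.569, ∠ = arctan(40/40) ≈ 45.00°
pole (s+1000): 1000 + j40 → |·| = √(1000²+40²) = √1001600 ≈ 1000.8, ∠ = arctan(40/1000) ≈ 2.29°
|H| = 20 · 56.569 / 1000.8 ≈ 1.1305
Gain = 20 log₁₀(1.1305) ≈ 1.07 dB
∠H = 45.00° − 2.29° = 42.71°

At s = jω = j287:
zero (s+40): 40 + j287 → |·| = √(40²+287²) = √83969 ≈ 289.77, ∠ = arctan(287/40) ≈ 82.07°
pole (s+1000): 1000 + j287 → |·| = √(1000²+287²) = √1082369 ≈ 1040.4, ∠ = arctan(287/1000) ≈ 16.01°
|H| = 20 · 289.77 / 1040.4 ≈ 5.5704
Gain = 20 log₁₀(5.5704) ≈ 14.92 dB
∠H = 82.07° − 16.01° = 66.06°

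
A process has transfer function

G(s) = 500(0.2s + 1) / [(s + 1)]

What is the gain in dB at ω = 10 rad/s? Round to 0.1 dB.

40.9 dB

At ω = 10 rad/s:
zero (1 + j10·0.2) = 1 + j2 → |·| ≈ 2.2361, ∠ ≈ 63.43°
pole (1 + j10·1) = 1 + j10 → |·| ≈ 10.05, ∠ ≈ 84.29°
|G| = 500 · 2.2361 / (10.05) ≈ 111.25
Gain = 20 log₁₀(111.25) ≈ 40.93 dB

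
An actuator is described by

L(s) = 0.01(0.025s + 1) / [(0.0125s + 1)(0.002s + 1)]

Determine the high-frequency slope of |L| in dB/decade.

Each pole contributes −20 dB/decade at high frequency; each zero contributes +20 dB/decade.
Net: 1 zero(s) − 2 pole(s) → -20 dB/decade.

-20 dB/decade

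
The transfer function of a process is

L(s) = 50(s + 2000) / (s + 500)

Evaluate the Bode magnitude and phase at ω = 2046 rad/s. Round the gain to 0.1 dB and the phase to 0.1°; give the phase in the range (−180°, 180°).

36.6 dB, -30.6°

At s = jω = j2046:
zero (s+2000): 2000 + j2046 → |·| = √(2000²+2046²) = √8186116 ≈ 2861.1, ∠ = arctan(2046/2000) ≈ 45.65°
pole (s+500): 500 + j2046 → |·| = √(500²+2046²) = √4436116 ≈ 2106.2, ∠ = arctan(2046/500) ≈ 76.27°
|L| = 50 · 2861.1 / 2106.2 ≈ 67.921
Gain = 20 log₁₀(67.921) ≈ 36.64 dB
∠L = 45.65° − 76.27° = -30.62°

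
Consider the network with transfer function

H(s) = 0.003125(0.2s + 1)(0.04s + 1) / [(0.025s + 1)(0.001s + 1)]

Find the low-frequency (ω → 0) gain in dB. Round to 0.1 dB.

H(0) = 0.003125 · 1 / 1 = 0.003125
20 log₁₀(0.003125) ≈ -50.10 dB

-50.1 dB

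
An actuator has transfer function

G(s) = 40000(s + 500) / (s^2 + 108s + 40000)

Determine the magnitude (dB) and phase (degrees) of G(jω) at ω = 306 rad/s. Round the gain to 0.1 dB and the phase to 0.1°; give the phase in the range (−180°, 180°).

At s = jω = j306:
zero (s+500): 500 + j306 → |·| = √(500²+306²) = √343636 ≈ 586.2, ∠ = arctan(306/500) ≈ 31.47°
quadratic: (j306)² + 108·j306 + 40000 = -53636 + j33048 → |·| ≈ 63000, ∠ ≈ 148.36°
|G| = 40000 · 586.2 / 63000 ≈ 372.19
Gain = 20 log₁₀(372.19) ≈ 51.42 dB
∠G = 31.47° − 148.36° = -116.89°

51.4 dB, -116.9°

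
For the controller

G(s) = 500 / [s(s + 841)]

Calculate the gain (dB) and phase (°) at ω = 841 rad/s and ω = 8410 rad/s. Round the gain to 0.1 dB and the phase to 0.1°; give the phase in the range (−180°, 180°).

At s = jω = j841:
pole (s+841): 841 + j841 → |·| = √(841²+841²) = √1414562 ≈ 1189.4, ∠ = arctan(841/841) ≈ 45.00°
pole at origin: |s| = 841, ∠ = 90.00° (in denominator)
|G| = 500 / 1.0003e+06 ≈ 0.00049985
Gain = 20 log₁₀(0.00049985) ≈ -66.02 dB
∠G = 0.00° − 135.00° = -135.00°

At s = jω = j8410:
pole (s+841): 841 + j8410 → |·| = √(841²+8410²) = √71435381 ≈ 8451.9, ∠ = arctan(8410/841) ≈ 84.29°
pole at origin: |s| = 8410, ∠ = 90.00° (in denominator)
|G| = 500 / 7.108e+07 ≈ 7.0343e-06
Gain = 20 log₁₀(7.0343e-06) ≈ -103.06 dB
∠G = 0.00° − 174.29° = -174.29°

ω = 841: -66.0 dB, -135.0°; ω = 8410: -103.1 dB, -174.3°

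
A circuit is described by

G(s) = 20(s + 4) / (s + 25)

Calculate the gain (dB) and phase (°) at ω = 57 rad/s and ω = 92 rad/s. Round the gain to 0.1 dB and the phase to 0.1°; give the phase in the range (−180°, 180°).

At s = jω = j57:
zero (s+4): 4 + j57 → |·| = √(4²+57²) = √3265 ≈ 57.14, ∠ = arctan(57/4) ≈ 85.99°
pole (s+25): 25 + j57 → |·| = √(25²+57²) = √3874 ≈ 62.241, ∠ = arctan(57/25) ≈ 66.32°
|G| = 20 · 57.14 / 62.241 ≈ 18.361
Gain = 20 log₁₀(18.361) ≈ 25.28 dB
∠G = 85.99° − 66.32° = 19.67°

At s = jω = j92:
zero (s+4): 4 + j92 → |·| = √(4²+92²) = √8480 ≈ 92.087, ∠ = arctan(92/4) ≈ 87.51°
pole (s+25): 25 + j92 → |·| = √(25²+92²) = √9089 ≈ 95.336, ∠ = arctan(92/25) ≈ 74.80°
|G| = 20 · 92.087 / 95.336 ≈ 19.318
Gain = 20 log₁₀(19.318) ≈ 25.72 dB
∠G = 87.51° − 74.80° = 12.71°

ω = 57: 25.3 dB, 19.7°; ω = 92: 25.7 dB, 12.7°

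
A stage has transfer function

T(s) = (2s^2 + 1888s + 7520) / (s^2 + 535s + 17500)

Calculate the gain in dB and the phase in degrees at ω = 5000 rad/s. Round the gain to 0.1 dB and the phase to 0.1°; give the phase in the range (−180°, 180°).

6.1 dB, -4.6°

Substitute s = j5000:
Numerator: 2(j5000)^2 + 1888(j5000) + 7520 = -49992480 + j9440000
Denominator: (j5000)^2 + 535(j5000) + 17500 = -24982500 + j2675000
|N| = √(49992480² + 9440000²) ≈ 5.0876e+07, ∠N ≈ 169.31°
|D| = √(24982500² + 2675000²) ≈ 2.5125e+07, ∠D ≈ 173.89°
|T| = 5.0876e+07 / 2.5125e+07 ≈ 2.0249
Gain = 20 log₁₀(2.0249) ≈ 6.13 dB
∠T = 169.31° − 173.89° = -4.58°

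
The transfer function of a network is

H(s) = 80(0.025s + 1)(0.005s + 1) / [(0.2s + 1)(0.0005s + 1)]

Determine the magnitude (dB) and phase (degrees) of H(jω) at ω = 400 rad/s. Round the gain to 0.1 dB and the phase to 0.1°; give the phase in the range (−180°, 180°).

At ω = 400 rad/s:
zero (1 + j400·0.025) = 1 + j10 → |·| ≈ 10.05, ∠ ≈ 84.29°
zero (1 + j400·0.005) = 1 + j2 → |·| ≈ 2.2361, ∠ ≈ 63.43°
pole (1 + j400·0.2) = 1 + j80 → |·| ≈ 80.006, ∠ ≈ 89.28°
pole (1 + j400·0.0005) = 1 + j0.2 → |·| ≈ 1.0198, ∠ ≈ 11.31°
|H| = 80 · 10.05 · 2.2361 / (80.006 · 1.0198) ≈ 22.035
Gain = 20 log₁₀(22.035) ≈ 26.86 dB
∠H = (84.29° + 63.43°) − (89.28° + 11.31°) = 47.13°

26.9 dB, 47.1°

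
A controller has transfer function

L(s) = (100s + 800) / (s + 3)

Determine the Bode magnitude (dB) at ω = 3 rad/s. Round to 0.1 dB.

46.1 dB

Substitute s = j3:
Numerator: 100(j3) + 800 = 800 + j300
Denominator: (j3) + 3 = 3 + j3
|N| = √(800² + 300²) ≈ 854.4, ∠N ≈ 20.56°
|D| = √(3² + 3²) ≈ 4.2426, ∠D ≈ 45.00°
|L| = 854.4 / 4.2426 ≈ 201.39
Gain = 20 log₁₀(201.39) ≈ 46.08 dB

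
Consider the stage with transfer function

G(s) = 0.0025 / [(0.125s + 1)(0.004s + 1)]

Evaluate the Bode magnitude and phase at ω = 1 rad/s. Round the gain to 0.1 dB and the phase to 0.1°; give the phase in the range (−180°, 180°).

-52.1 dB, -7.4°

At ω = 1 rad/s:
pole (1 + j1·0.125) = 1 + j0.125 → |·| ≈ 1.0078, ∠ ≈ 7.13°
pole (1 + j1·0.004) = 1 + j0.004 → |·| ≈ 1, ∠ ≈ 0.23°
|G| = 0.0025 · 1 / (1.0078 · 1) ≈ 0.0024807
Gain = 20 log₁₀(0.0024807) ≈ -52.11 dB
∠G = (0°) − (7.13° + 0.23°) = -7.36°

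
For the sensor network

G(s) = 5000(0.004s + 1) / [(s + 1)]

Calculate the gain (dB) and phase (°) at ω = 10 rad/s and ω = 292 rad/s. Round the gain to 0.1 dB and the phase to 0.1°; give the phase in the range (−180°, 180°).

At ω = 10 rad/s:
zero (1 + j10·0.004) = 1 + j0.04 → |·| ≈ 1.0008, ∠ ≈ 2.29°
pole (1 + j10·1) = 1 + j10 → |·| ≈ 10.05, ∠ ≈ 84.29°
|G| = 5000 · 1.0008 / (10.05) ≈ 497.91
Gain = 20 log₁₀(497.91) ≈ 53.94 dB
∠G = (2.29°) − (84.29°) = -82.00°

At ω = 292 rad/s:
zero (1 + j292·0.004) = 1 + j1.168 → |·| ≈ 1.5376, ∠ ≈ 49.43°
pole (1 + j292·1) = 1 + j292 → |·| ≈ 292, ∠ ≈ 89.80°
|G| = 5000 · 1.5376 / (292) ≈ 26.329
Gain = 20 log₁₀(26.329) ≈ 28.41 dB
∠G = (49.43°) − (89.80°) = -40.37°

ω = 10: 53.9 dB, -82.0°; ω = 292: 28.4 dB, -40.4°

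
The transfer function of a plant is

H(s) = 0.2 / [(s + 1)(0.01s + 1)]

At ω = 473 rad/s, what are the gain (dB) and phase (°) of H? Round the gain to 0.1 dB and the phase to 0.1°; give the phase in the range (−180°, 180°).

-81.2 dB, -167.9°

At ω = 473 rad/s:
pole (1 + j473·1) = 1 + j473 → |·| ≈ 473, ∠ ≈ 89.88°
pole (1 + j473·0.01) = 1 + j4.73 → |·| ≈ 4.8346, ∠ ≈ 78.06°
|H| = 0.2 · 1 / (473 · 4.8346) ≈ 8.746e-05
Gain = 20 log₁₀(8.746e-05) ≈ -81.16 dB
∠H = (0°) − (89.88° + 78.06°) = -167.94°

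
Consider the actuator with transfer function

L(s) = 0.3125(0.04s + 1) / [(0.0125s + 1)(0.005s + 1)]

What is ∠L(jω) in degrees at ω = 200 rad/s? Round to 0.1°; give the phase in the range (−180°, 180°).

At ω = 200 rad/s:
zero (1 + j200·0.04) = 1 + j8 → |·| ≈ 8.0623, ∠ ≈ 82.87°
pole (1 + j200·0.0125) = 1 + j2.5 → |·| ≈ 2.6926, ∠ ≈ 68.20°
pole (1 + j200·0.005) = 1 + j1 → |·| ≈ 1.4142, ∠ ≈ 45.00°
∠L = (82.87°) − (68.20° + 45.00°) = -30.33°

-30.3°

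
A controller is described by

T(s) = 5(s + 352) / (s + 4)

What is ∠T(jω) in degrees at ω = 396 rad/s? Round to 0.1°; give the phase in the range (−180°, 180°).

At s = jω = j396:
zero (s+352): 352 + j396 → |·| = √(352²+396²) = √280720 ≈ 529.83, ∠ = arctan(396/352) ≈ 48.37°
pole (s+4): 4 + j396 → |·| = √(4²+396²) = √156832 ≈ 396.02, ∠ = arctan(396/4) ≈ 89.42°
∠T = 48.37° − 89.42° = -41.05°

-41.1°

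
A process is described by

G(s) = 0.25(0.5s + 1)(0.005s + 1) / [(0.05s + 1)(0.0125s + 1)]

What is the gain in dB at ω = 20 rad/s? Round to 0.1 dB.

At ω = 20 rad/s:
zero (1 + j20·0.5) = 1 + j10 → |·| ≈ 10.05, ∠ ≈ 84.29°
zero (1 + j20·0.005) = 1 + j0.1 → |·| ≈ 1.005, ∠ ≈ 5.71°
pole (1 + j20·0.05) = 1 + j1 → |·| ≈ 1.4142, ∠ ≈ 45.00°
pole (1 + j20·0.0125) = 1 + j0.25 → |·| ≈ 1.0308, ∠ ≈ 14.04°
|G| = 0.25 · 10.05 · 1.005 / (1.4142 · 1.0308) ≈ 1.7322
Gain = 20 log₁₀(1.7322) ≈ 4.77 dB

4.8 dB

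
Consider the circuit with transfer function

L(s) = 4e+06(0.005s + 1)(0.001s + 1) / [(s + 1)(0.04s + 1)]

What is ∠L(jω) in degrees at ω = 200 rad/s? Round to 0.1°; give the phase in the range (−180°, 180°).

At ω = 200 rad/s:
zero (1 + j200·0.005) = 1 + j1 → |·| ≈ 1.4142, ∠ ≈ 45.00°
zero (1 + j200·0.001) = 1 + j0.2 → |·| ≈ 1.0198, ∠ ≈ 11.31°
pole (1 + j200·1) = 1 + j200 → |·| ≈ 200, ∠ ≈ 89.71°
pole (1 + j200·0.04) = 1 + j8 → |·| ≈ 8.0623, ∠ ≈ 82.87°
∠L = (45.00° + 11.31°) − (89.71° + 82.87°) = -116.27°

-116.3°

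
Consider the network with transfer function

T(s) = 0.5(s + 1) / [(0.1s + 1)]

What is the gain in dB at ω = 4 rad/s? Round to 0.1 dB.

5.6 dB

At ω = 4 rad/s:
zero (1 + j4·1) = 1 + j4 → |·| ≈ 4.1231, ∠ ≈ 75.96°
pole (1 + j4·0.1) = 1 + j0.4 → |·| ≈ 1.077, ∠ ≈ 21.80°
|T| = 0.5 · 4.1231 / (1.077) ≈ 1.9142
Gain = 20 log₁₀(1.9142) ≈ 5.64 dB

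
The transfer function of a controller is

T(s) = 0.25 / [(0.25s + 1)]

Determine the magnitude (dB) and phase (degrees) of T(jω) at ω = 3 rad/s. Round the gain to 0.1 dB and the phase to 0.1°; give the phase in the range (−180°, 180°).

At ω = 3 rad/s:
pole (1 + j3·0.25) = 1 + j0.75 → |·| ≈ 1.25, ∠ ≈ 36.87°
|T| = 0.25 · 1 / (1.25) ≈ 0.2
Gain = 20 log₁₀(0.2) ≈ -13.98 dB
∠T = (0°) − (36.87°) = -36.87°

-14.0 dB, -36.9°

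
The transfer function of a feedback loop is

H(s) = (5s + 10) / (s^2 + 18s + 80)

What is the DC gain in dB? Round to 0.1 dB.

-18.1 dB

H(0) = 10 / 80 = 0.125
20 log₁₀(0.125) ≈ -18.06 dB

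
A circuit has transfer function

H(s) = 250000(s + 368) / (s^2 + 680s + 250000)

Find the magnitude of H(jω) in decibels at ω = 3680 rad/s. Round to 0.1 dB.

At s = jω = j3680:
zero (s+368): 368 + j3680 → |·| = √(368²+3680²) = √13677824 ≈ 3698.4, ∠ = arctan(3680/368) ≈ 84.29°
quadratic: (j3680)² + 680·j3680 + 250000 = -13292400 + j2502400 → |·| ≈ 1.3526e+07, ∠ ≈ 169.34°
|H| = 250000 · 3698.4 / 1.3526e+07 ≈ 68.357
Gain = 20 log₁₀(68.357) ≈ 36.70 dB

36.7 dB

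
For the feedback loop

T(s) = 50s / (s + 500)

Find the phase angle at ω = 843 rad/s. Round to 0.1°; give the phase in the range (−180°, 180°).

At s = jω = j843:
zero at origin: s = j843 → |·| = 843, ∠ = 90.00°
pole (s+500): 500 + j843 → |·| = √(500²+843²) = √960649 ≈ 980.13, ∠ = arctan(843/500) ≈ 59.33°
∠T = 90.00° − 59.33° = 30.67°

30.7°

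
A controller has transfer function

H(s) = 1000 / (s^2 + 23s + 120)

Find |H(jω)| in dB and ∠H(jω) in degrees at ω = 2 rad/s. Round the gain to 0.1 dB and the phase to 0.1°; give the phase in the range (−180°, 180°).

Substitute s = j2:
Numerator: 1000 = 1000 + j0
Denominator: (j2)^2 + 23(j2) + 120 = 116 + j46
|N| = √(1000² + 0²) ≈ 1000, ∠N ≈ 0.00°
|D| = √(116² + 46²) ≈ 124.79, ∠D ≈ 21.63°
|H| = 1000 / 124.79 ≈ 8.0135
Gain = 20 log₁₀(8.0135) ≈ 18.08 dB
∠H = 0.00° − 21.63° = -21.63°

18.1 dB, -21.6°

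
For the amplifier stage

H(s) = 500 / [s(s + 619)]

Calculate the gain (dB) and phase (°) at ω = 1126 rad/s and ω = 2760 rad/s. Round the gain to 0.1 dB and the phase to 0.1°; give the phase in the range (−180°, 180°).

ω = 1126: -69.2 dB, -151.2°; ω = 2760: -83.9 dB, -167.4°

At s = jω = j1126:
pole (s+619): 619 + j1126 → |·| = √(619²+1126²) = √1651037 ≈ 1284.9, ∠ = arctan(1126/619) ≈ 61.20°
pole at origin: |s| = 1126, ∠ = 90.00° (in denominator)
|H| = 500 / 1.4468e+06 ≈ 0.00034559
Gain = 20 log₁₀(0.00034559) ≈ -69.23 dB
∠H = 0.00° − 151.20° = -151.20°

At s = jω = j2760:
pole (s+619): 619 + j2760 → |·| = √(619²+2760²) = √8000761 ≈ 2828.6, ∠ = arctan(2760/619) ≈ 77.36°
pole at origin: |s| = 2760, ∠ = 90.00° (in denominator)
|H| = 500 / 7.8069e+06 ≈ 6.4046e-05
Gain = 20 log₁₀(6.4046e-05) ≈ -83.87 dB
∠H = 0.00° − 167.36° = -167.36°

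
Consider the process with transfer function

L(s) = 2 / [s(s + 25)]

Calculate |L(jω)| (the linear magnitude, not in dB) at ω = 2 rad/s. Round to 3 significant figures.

At s = jω = j2:
pole (s+25): 25 + j2 → |·| = √(25²+2²) = √629 ≈ 25.08, ∠ = arctan(2/25) ≈ 4.57°
pole at origin: |s| = 2, ∠ = 90.00° (in denominator)
|L| = 2 / 50.16 ≈ 0.039872

0.0399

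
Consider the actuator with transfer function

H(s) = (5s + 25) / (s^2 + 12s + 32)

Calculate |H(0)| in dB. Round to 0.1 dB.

H(0) = 25 / 32 = 0.78125
20 log₁₀(0.78125) ≈ -2.14 dB

-2.1 dB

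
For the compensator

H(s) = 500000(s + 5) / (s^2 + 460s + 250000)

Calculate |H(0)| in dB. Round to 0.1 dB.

20.0 dB

H(0) = 500000·5 / 250000 = 10
20 log₁₀(10) ≈ 20.00 dB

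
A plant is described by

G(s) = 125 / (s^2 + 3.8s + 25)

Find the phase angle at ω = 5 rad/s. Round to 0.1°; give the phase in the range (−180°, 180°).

-90.0°

At s = jω = j5:
quadratic: (j5)² + 3.8·j5 + 25 = 0 + j19 → |·| ≈ 19, ∠ ≈ 90.00°
∠G = 0.00° − 90.00° = -90.00°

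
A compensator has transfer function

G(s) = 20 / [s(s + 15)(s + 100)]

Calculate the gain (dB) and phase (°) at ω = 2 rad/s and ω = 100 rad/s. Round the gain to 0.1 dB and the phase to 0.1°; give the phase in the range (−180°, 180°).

ω = 2: -43.6 dB, -98.7°; ω = 100: -97.1 dB, 143.5°

At s = jω = j2:
pole (s+15): 15 + j2 → |·| = √(15²+2²) = √229 ≈ 15.133, ∠ = arctan(2/15) ≈ 7.59°
pole (s+100): 100 + j2 → |·| = √(100²+2²) = √10004 ≈ 100.02, ∠ = arctan(2/100) ≈ 1.15°
pole at origin: |s| = 2, ∠ = 90.00° (in denominator)
|G| = 20 / 3027.2 ≈ 0.0066068
Gain = 20 log₁₀(0.0066068) ≈ -43.60 dB
∠G = 0.00° − 98.74° = -98.74°

At s = jω = j100:
pole (s+15): 15 + j100 → |·| = √(15²+100²) = √10225 ≈ 101.12, ∠ = arctan(100/15) ≈ 81.47°
pole (s+100): 100 + j100 → |·| = √(100²+100²) = √20000 ≈ 141.42, ∠ = arctan(100/100) ≈ 45.00°
pole at origin: |s| = 100, ∠ = 90.00° (in denominator)
|G| = 20 / 1.43e+06 ≈ 1.3986e-05
Gain = 20 log₁₀(1.3986e-05) ≈ -97.09 dB
∠G = 0.00° − 216.47° = -216.47° ≡ 143.53° (principal value)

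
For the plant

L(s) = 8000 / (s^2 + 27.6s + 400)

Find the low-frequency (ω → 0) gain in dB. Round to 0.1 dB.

26.0 dB

L(0) = 8000 / 400 = 20
20 log₁₀(20) ≈ 26.02 dB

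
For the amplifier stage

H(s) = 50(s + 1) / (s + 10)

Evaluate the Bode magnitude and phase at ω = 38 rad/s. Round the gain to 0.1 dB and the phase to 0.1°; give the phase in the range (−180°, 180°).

At s = jω = j38:
zero (s+1): 1 + j38 → |·| = √(1²+38²) = √1445 ≈ 38.013, ∠ = arctan(38/1) ≈ 88.49°
pole (s+10): 10 + j38 → |·| = √(10²+38²) = √1544 ≈ 39.294, ∠ = arctan(38/10) ≈ 75.26°
|H| = 50 · 38.013 / 39.294 ≈ 48.37
Gain = 20 log₁₀(48.37) ≈ 33.69 dB
∠H = 88.49° − 75.26° = 13.23°

33.7 dB, 13.2°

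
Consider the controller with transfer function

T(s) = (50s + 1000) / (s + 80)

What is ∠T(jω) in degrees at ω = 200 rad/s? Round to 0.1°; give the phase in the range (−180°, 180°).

16.1°

Substitute s = j200:
Numerator: 50(j200) + 1000 = 1000 + j10000
Denominator: (j200) + 80 = 80 + j200
|N| = √(1000² + 10000²) ≈ 10050, ∠N ≈ 84.29°
|D| = √(80² + 200²) ≈ 215.41, ∠D ≈ 68.20°
∠T = 84.29° − 68.20° = 16.09°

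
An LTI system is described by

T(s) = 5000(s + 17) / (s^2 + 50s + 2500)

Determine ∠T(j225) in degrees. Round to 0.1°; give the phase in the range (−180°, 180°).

At s = jω = j225:
zero (s+17): 17 + j225 → |·| = √(17²+225²) = √50914 ≈ 225.64, ∠ = arctan(225/17) ≈ 85.68°
quadratic: (j225)² + 50·j225 + 2500 = -48125 + j11250 → |·| ≈ 49422, ∠ ≈ 166.84°
∠T = 85.68° − 166.84° = -81.16°

-81.2°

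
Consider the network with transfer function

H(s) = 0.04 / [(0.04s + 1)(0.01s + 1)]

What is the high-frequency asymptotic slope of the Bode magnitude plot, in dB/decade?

Each pole contributes −20 dB/decade at high frequency; each zero contributes +20 dB/decade.
Net: 0 zero(s) − 2 pole(s) → -40 dB/decade.

-40 dB/decade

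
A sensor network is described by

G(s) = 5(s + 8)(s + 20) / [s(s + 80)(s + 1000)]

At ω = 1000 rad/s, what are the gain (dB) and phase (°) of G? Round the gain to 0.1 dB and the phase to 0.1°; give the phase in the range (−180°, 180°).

At s = jω = j1000:
zero (s+8): 8 + j1000 → |·| = √(8²+1000²) = √1000064 ≈ 1000, ∠ = arctan(1000/8) ≈ 89.54°
zero (s+20): 20 + j1000 → |·| = √(20²+1000²) = √1000400 ≈ 1000.2, ∠ = arctan(1000/20) ≈ 88.85°
pole (s+80): 80 + j1000 → |·| = √(80²+1000²) = √1006400 ≈ 1003.2, ∠ = arctan(1000/80) ≈ 85.43°
pole (s+1000): 1000 + j1000 → |·| = √(1000²+1000²) = √2000000 ≈ 1414.2, ∠ = arctan(1000/1000) ≈ 45.00°
pole at origin: |s| = 1000, ∠ = 90.00° (in denominator)
|G| = 5 · 1.0002e+06 / 1.4187e+09 ≈ 0.0035251
Gain = 20 log₁₀(0.0035251) ≈ -49.06 dB
∠G = 178.39° − 220.43° = -42.04°

-49.1 dB, -42.0°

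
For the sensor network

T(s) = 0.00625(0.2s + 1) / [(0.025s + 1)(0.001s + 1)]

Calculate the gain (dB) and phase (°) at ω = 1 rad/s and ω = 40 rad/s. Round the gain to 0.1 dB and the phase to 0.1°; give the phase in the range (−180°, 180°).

ω = 1: -43.9 dB, 9.8°; ω = 40: -29.0 dB, 35.6°

At ω = 1 rad/s:
zero (1 + j1·0.2) = 1 + j0.2 → |·| ≈ 1.0198, ∠ ≈ 11.31°
pole (1 + j1·0.025) = 1 + j0.025 → |·| ≈ 1.0003, ∠ ≈ 1.43°
pole (1 + j1·0.001) = 1 + j0.001 → |·| ≈ 1, ∠ ≈ 0.06°
|T| = 0.00625 · 1.0198 / (1.0003 · 1) ≈ 0.0063718
Gain = 20 log₁₀(0.0063718) ≈ -43.91 dB
∠T = (11.31°) − (1.43° + 0.06°) = 9.82°

At ω = 40 rad/s:
zero (1 + j40·0.2) = 1 + j8 → |·| ≈ 8.0623, ∠ ≈ 82.87°
pole (1 + j40·0.025) = 1 + j1 → |·| ≈ 1.4142, ∠ ≈ 45.00°
pole (1 + j40·0.001) = 1 + j0.04 → |·| ≈ 1.0008, ∠ ≈ 2.29°
|T| = 0.00625 · 8.0623 / (1.4142 · 1.0008) ≈ 0.035603
Gain = 20 log₁₀(0.035603) ≈ -28.97 dB
∠T = (82.87°) − (45.00° + 2.29°) = 35.58°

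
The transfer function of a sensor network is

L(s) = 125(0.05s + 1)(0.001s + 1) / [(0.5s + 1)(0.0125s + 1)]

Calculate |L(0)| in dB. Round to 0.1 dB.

L(0) = 125 · 1 / 1 = 125
20 log₁₀(125) ≈ 41.94 dB

41.9 dB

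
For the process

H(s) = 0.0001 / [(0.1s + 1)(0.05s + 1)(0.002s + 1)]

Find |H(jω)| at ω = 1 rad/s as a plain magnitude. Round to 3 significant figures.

At ω = 1 rad/s:
pole (1 + j1·0.1) = 1 + j0.1 → |·| ≈ 1.005, ∠ ≈ 5.71°
pole (1 + j1·0.05) = 1 + j0.05 → |·| ≈ 1.0012, ∠ ≈ 2.86°
pole (1 + j1·0.002) = 1 + j0.002 → |·| ≈ 1, ∠ ≈ 0.11°
|H| = 0.0001 · 1 / (1.005 · 1.0012 · 1) ≈ 9.9383e-05

9.94e-05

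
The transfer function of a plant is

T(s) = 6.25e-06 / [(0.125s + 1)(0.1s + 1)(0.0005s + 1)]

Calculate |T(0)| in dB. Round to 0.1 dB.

-104.1 dB

T(0) = 6.25e-06 · 1 / 1 = 6.25e-06
20 log₁₀(6.25e-06) ≈ -104.08 dB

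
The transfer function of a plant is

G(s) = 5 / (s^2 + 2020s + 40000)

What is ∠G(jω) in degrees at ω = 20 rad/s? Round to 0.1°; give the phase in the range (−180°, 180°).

Substitute s = j20:
Numerator: 5 = 5 + j0
Denominator: (j20)^2 + 2020(j20) + 40000 = 39600 + j40400
|N| = √(5² + 0²) ≈ 5, ∠N ≈ 0.00°
|D| = √(39600² + 40400²) ≈ 56571, ∠D ≈ 45.57°
∠G = 0.00° − 45.57° = -45.57°

-45.6°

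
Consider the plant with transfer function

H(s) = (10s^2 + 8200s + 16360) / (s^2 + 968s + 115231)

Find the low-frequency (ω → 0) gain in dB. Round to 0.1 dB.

H(0) = 16360 / 115231 ≈ 0.14198
20 log₁₀(0.14198) ≈ -16.96 dB

-17.0 dB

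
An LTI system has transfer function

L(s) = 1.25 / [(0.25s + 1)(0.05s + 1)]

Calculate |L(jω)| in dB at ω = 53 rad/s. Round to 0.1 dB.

At ω = 53 rad/s:
pole (1 + j53·0.25) = 1 + j13.25 → |·| ≈ 13.288, ∠ ≈ 85.68°
pole (1 + j53·0.05) = 1 + j2.65 → |·| ≈ 2.8324, ∠ ≈ 69.33°
|L| = 1.25 · 1 / (13.288 · 2.8324) ≈ 0.033212
Gain = 20 log₁₀(0.033212) ≈ -29.57 dB

-29.6 dB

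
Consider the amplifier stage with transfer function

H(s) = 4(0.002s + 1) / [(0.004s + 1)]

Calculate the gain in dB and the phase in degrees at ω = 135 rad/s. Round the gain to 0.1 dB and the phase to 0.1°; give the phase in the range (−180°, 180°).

At ω = 135 rad/s:
zero (1 + j135·0.002) = 1 + j0.27 → |·| ≈ 1.0358, ∠ ≈ 15.11°
pole (1 + j135·0.004) = 1 + j0.54 → |·| ≈ 1.1365, ∠ ≈ 28.37°
|H| = 4 · 1.0358 / (1.1365) ≈ 3.6456
Gain = 20 log₁₀(3.6456) ≈ 11.24 dB
∠H = (15.11°) − (28.37°) = -13.26°

11.2 dB, -13.3°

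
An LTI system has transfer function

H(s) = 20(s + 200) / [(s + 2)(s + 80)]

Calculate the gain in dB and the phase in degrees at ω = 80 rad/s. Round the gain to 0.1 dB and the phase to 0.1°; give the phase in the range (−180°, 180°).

-6.5 dB, -111.8°

At s = jω = j80:
zero (s+200): 200 + j80 → |·| = √(200²+80²) = √46400 ≈ 215.41, ∠ = arctan(80/200) ≈ 21.80°
pole (s+2): 2 + j80 → |·| = √(2²+80²) = √6404 ≈ 80.025, ∠ = arctan(80/2) ≈ 88.57°
pole (s+80): 80 + j80 → |·| = √(80²+80²) = √12800 ≈ 113.14, ∠ = arctan(80/80) ≈ 45.00°
|H| = 20 · 215.41 / 9054 ≈ 0.47583
Gain = 20 log₁₀(0.47583) ≈ -6.45 dB
∠H = 21.80° − 133.57° = -111.77°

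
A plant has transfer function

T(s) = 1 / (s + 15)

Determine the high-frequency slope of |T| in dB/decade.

Each pole contributes −20 dB/decade at high frequency; each zero contributes +20 dB/decade.
Net: 0 zero(s) − 1 pole(s) → -20 dB/decade.

-20 dB/decade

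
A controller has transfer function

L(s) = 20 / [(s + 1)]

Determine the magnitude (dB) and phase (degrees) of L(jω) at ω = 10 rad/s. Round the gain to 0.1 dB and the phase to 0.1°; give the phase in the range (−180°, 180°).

At ω = 10 rad/s:
pole (1 + j10·1) = 1 + j10 → |·| ≈ 10.05, ∠ ≈ 84.29°
|L| = 20 · 1 / (10.05) ≈ 1.99
Gain = 20 log₁₀(1.99) ≈ 5.98 dB
∠L = (0°) − (84.29°) = -84.29°

6.0 dB, -84.3°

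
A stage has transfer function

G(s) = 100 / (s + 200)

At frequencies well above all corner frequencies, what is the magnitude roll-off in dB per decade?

Each pole contributes −20 dB/decade at high frequency; each zero contributes +20 dB/decade.
Net: 0 zero(s) − 1 pole(s) → -20 dB/decade.

-20 dB/decade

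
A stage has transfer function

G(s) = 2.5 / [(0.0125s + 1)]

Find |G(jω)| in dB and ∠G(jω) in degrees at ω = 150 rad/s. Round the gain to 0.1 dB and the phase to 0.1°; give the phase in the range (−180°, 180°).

At ω = 150 rad/s:
pole (1 + j150·0.0125) = 1 + j1.875 → |·| ≈ 2.125, ∠ ≈ 61.93°
|G| = 2.5 · 1 / (2.125) ≈ 1.1765
Gain = 20 log₁₀(1.1765) ≈ 1.41 dB
∠G = (0°) − (61.93°) = -61.93°

1.4 dB, -61.9°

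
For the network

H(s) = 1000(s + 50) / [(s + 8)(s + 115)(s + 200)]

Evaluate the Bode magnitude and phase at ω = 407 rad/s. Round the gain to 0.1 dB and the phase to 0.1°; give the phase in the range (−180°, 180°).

-45.6 dB, -143.9°

At s = jω = j407:
zero (s+50): 50 + j407 → |·| = √(50²+407²) = √168149 ≈ 410.06, ∠ = arctan(407/50) ≈ 83.00°
pole (s+8): 8 + j407 → |·| = √(8²+407²) = √165713 ≈ 407.08, ∠ = arctan(407/8) ≈ 88.87°
pole (s+115): 115 + j407 → |·| = √(115²+407²) = √178874 ≈ 422.93, ∠ = arctan(407/115) ≈ 74.22°
pole (s+200): 200 + j407 → |·| = √(200²+407²) = √205649 ≈ 453.49, ∠ = arctan(407/200) ≈ 63.83°
|H| = 1000 · 410.06 / 7.8076e+07 ≈ 0.0052521
Gain = 20 log₁₀(0.0052521) ≈ -45.59 dB
∠H = 83.00° − 226.92° = -143.92°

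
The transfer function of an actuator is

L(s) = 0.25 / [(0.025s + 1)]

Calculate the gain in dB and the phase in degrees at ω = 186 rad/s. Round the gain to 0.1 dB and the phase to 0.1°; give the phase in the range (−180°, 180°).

At ω = 186 rad/s:
pole (1 + j186·0.025) = 1 + j4.65 → |·| ≈ 4.7563, ∠ ≈ 77.86°
|L| = 0.25 · 1 / (4.7563) ≈ 0.052562
Gain = 20 log₁₀(0.052562) ≈ -25.59 dB
∠L = (0°) − (77.86°) = -77.86°

-25.6 dB, -77.9°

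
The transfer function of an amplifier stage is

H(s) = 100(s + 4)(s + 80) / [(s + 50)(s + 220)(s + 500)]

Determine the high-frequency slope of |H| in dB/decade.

Each pole contributes −20 dB/decade at high frequency; each zero contributes +20 dB/decade.
Net: 2 zero(s) − 3 pole(s) → -20 dB/decade.

-20 dB/decade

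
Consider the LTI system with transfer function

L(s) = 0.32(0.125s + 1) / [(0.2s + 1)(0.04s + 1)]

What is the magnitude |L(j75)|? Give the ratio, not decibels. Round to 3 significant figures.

0.0635

At ω = 75 rad/s:
zero (1 + j75·0.125) = 1 + j9.375 → |·| ≈ 9.4282, ∠ ≈ 83.91°
pole (1 + j75·0.2) = 1 + j15 → |·| ≈ 15.033, ∠ ≈ 86.19°
pole (1 + j75·0.04) = 1 + j3 → |·| ≈ 3.1623, ∠ ≈ 71.57°
|L| = 0.32 · 9.4282 / (15.033 · 3.1623) ≈ 0.063464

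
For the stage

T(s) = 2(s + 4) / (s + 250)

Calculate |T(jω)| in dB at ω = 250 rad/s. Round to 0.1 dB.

At s = jω = j250:
zero (s+4): 4 + j250 → |·| = √(4²+250²) = √62516 ≈ 250.03, ∠ = arctan(250/4) ≈ 89.08°
pole (s+250): 250 + j250 → |·| = √(250²+250²) = √125000 ≈ 353.55, ∠ = arctan(250/250) ≈ 45.00°
|T| = 2 · 250.03 / 353.55 ≈ 1.4144
Gain = 20 log₁₀(1.4144) ≈ 3.01 dB

3.0 dB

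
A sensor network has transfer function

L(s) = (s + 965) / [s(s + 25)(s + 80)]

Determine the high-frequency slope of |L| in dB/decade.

Each pole contributes −20 dB/decade at high frequency; each zero contributes +20 dB/decade.
Net: 1 zero(s) − 3 pole(s) → -40 dB/decade.

-40 dB/decade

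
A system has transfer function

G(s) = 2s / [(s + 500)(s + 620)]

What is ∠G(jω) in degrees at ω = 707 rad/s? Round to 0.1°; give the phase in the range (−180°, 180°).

-13.5°

At s = jω = j707:
zero at origin: s = j707 → |·| = 707, ∠ = 90.00°
pole (s+500): 500 + j707 → |·| = √(500²+707²) = √749849 ≈ 865.94, ∠ = arctan(707/500) ≈ 54.73°
pole (s+620): 620 + j707 → |·| = √(620²+707²) = √884249 ≈ 940.35, ∠ = arctan(707/620) ≈ 48.75°
∠G = 90.00° − 103.48° = -13.48°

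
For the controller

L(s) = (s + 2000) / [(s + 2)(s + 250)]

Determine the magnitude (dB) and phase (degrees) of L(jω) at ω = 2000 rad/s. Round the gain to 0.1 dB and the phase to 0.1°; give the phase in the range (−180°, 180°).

At s = jω = j2000:
zero (s+2000): 2000 + j2000 → |·| = √(2000²+2000²) = √8000000 ≈ 2828.4, ∠ = arctan(2000/2000) ≈ 45.00°
pole (s+2): 2 + j2000 → |·| = √(2²+2000²) = √4000004 ≈ 2000, ∠ = arctan(2000/2) ≈ 89.94°
pole (s+250): 250 + j2000 → |·| = √(250²+2000²) = √4062500 ≈ 2015.6, ∠ = arctan(2000/250) ≈ 82.87°
|L| = 1 · 2828.4 / 4.0312e+06 ≈ 0.00070163
Gain = 20 log₁₀(0.00070163) ≈ -63.08 dB
∠L = 45.00° − 172.81° = -127.81°

-63.1 dB, -127.8°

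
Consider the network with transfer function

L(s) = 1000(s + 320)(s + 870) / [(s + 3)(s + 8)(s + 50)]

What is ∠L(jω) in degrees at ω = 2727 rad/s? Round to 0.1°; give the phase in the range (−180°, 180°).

-113.1°

At s = jω = j2727:
zero (s+320): 320 + j2727 → |·| = √(320²+2727²) = √7538929 ≈ 2745.7, ∠ = arctan(2727/320) ≈ 83.31°
zero (s+870): 870 + j2727 → |·| = √(870²+2727²) = √8193429 ≈ 2862.4, ∠ = arctan(2727/870) ≈ 72.31°
pole (s+3): 3 + j2727 → |·| = √(3²+2727²) = √7436538 ≈ 2727, ∠ = arctan(2727/3) ≈ 89.94°
pole (s+8): 8 + j2727 → |·| = √(8²+2727²) = √7436593 ≈ 2727, ∠ = arctan(2727/8) ≈ 89.83°
pole (s+50): 50 + j2727 → |·| = √(50²+2727²) = √7439029 ≈ 2727.5, ∠ = arctan(2727/50) ≈ 88.95°
∠L = 155.62° − 268.72° = -113.10°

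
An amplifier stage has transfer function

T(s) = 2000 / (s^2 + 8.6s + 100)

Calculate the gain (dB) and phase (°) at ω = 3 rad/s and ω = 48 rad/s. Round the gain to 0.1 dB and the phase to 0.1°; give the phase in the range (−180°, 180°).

At s = jω = j3:
quadratic: (j3)² + 8.6·j3 + 100 = 91 + j25.8 → |·| ≈ 94.587, ∠ ≈ 15.83°
|T| = 2000 / 94.587 ≈ 21.145
Gain = 20 log₁₀(21.145) ≈ 26.50 dB
∠T = 0.00° − 15.83° = -15.83°

At s = jω = j48:
quadratic: (j48)² + 8.6·j48 + 100 = -2204 + j412.8 → |·| ≈ 2242.3, ∠ ≈ 169.39°
|T| = 2000 / 2242.3 ≈ 0.89194
Gain = 20 log₁₀(0.89194) ≈ -0.99 dB
∠T = 0.00° − 169.39° = -169.39°

ω = 3: 26.5 dB, -15.8°; ω = 48: -1.0 dB, -169.4°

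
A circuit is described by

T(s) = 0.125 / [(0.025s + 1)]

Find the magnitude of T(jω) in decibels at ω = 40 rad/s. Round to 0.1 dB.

At ω = 40 rad/s:
pole (1 + j40·0.025) = 1 + j1 → |·| ≈ 1.4142, ∠ ≈ 45.00°
|T| = 0.125 · 1 / (1.4142) ≈ 0.088389
Gain = 20 log₁₀(0.088389) ≈ -21.07 dB

-21.1 dB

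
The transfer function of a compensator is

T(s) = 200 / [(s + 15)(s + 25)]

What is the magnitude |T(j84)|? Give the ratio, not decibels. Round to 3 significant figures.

At s = jω = j84:
pole (s+15): 15 + j84 → |·| = √(15²+84²) = √7281 ≈ 85.329, ∠ = arctan(84/15) ≈ 79.88°
pole (s+25): 25 + j84 → |·| = √(25²+84²) = √7681 ≈ 87.641, ∠ = arctan(84/25) ≈ 73.43°
|T| = 200 / 7478.3 ≈ 0.026744

0.0267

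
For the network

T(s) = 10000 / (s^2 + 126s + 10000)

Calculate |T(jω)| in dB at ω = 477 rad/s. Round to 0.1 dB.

At s = jω = j477:
quadratic: (j477)² + 126·j477 + 10000 = -217529 + j60102 → |·| ≈ 2.2568e+05, ∠ ≈ 164.55°
|T| = 10000 / 2.2568e+05 ≈ 0.044311
Gain = 20 log₁₀(0.044311) ≈ -27.07 dB

-27.1 dB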